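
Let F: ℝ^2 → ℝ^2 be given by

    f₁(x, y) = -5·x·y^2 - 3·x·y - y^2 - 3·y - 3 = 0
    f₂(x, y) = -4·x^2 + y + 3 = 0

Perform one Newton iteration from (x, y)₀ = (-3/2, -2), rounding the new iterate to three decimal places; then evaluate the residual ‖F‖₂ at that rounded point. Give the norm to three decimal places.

At (-3/2, -2): F = (20.000, -8.000).
Jacobian J = [[-5·y^2 - 3·y, -10·x·y - 3·x - 2·y - 3], [-8·x, 1]].
At the point, J = [[-14.000, -24.500], [12.000, 1.000]] (det J = 280.000).
Solving J·Δ = −F gives Δ = (0.629, 0.457).
Then the next iterate is (x, y)₁ = (-0.871, -1.543).
Re-evaluating at (-0.871, -1.543): F = (5.58489, -1.57756), so ‖F‖₂ = 5.803.

5.803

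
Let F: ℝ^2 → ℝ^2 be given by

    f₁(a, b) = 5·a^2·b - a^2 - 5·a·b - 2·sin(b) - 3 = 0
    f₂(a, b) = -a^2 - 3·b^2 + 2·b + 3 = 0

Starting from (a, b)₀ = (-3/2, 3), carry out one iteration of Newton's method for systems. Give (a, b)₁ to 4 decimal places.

At (-3/2, 3): F = (50.717760, -20.2500).
Jacobian J = [[10·a·b - 2·a - 5·b, 5·a^2 - 5·a - 2·cos(b)], [-2·a, -6·b + 2]].
At the point, J = [[-57.0000, 20.729985], [3.0000, -16.0000]] (det J = 849.810045).
Solving J·Δ = −F gives Δ = (0.4609, -1.1792).
Then the next iterate is (a, b)₁ = (-1.0391, 1.8208).

(-1.0391, 1.8208)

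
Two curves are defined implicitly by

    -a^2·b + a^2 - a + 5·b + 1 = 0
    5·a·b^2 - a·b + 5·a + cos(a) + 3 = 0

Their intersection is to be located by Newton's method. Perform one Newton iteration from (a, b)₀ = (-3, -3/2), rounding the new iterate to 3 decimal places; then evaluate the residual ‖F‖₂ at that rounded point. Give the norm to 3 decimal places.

16.612

At (-3, -3/2): F = (19.000, -51.23999).
Jacobian J = [[-2·a·b + 2·a - 1, -a^2 + 5], [5·b^2 - b - sin(a) + 5, 10·a·b - a]].
At the point, J = [[-16.000, -4.000], [17.89112, 48.000]] (det J = -696.43552).
Solving J·Δ = −F gives Δ = (1.015, 0.689).
Then the next iterate is (a, b)₁ = (-1.985, -0.811).
Re-evaluating at (-1.985, -0.811): F = (6.06575, -15.46518), so ‖F‖₂ = 16.612.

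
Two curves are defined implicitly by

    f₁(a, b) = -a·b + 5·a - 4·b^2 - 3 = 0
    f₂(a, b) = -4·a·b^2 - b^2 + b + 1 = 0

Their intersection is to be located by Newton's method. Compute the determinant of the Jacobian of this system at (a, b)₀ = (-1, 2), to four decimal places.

J = [[-b + 5, -a - 8·b], [-4·b^2, -8·a·b - 2·b + 1]].
At the point, J = [[3.0000, -15.0000], [-16.0000, 13.0000]].
det J = -201.0000.

-201.0000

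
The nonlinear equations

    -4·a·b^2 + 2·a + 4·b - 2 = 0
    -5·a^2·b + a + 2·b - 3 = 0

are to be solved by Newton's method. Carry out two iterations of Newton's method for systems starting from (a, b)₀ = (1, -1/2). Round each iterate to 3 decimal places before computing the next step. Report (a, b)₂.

At (1, -1/2): F = (-3.000, -0.500).
Jacobian J = [[-4·b^2 + 2, -8·a·b + 4], [-10·a·b + 1, -5·a^2 + 2]].
At the point, J = [[1.000, 8.000], [6.000, -3.000]] (det J = -51.000).
Solving J·Δ = −F gives Δ = (0.255, 0.343).
Then the next iterate is (a, b)₁ = (1.255, -0.157).
Round to (1.255, -0.157) and repeat: F = (-0.24174, -0.82261), J = [[1.90140, 5.57628], [2.97035, -5.87512]].
Δ = (0.217, -0.031), so (a, b)₂ = (1.472, -0.188).

(1.472, -0.188)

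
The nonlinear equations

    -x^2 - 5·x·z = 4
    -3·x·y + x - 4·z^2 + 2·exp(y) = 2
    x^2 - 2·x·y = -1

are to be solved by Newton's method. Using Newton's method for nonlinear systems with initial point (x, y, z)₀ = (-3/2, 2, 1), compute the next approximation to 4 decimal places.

At (-3/2, 2, 1): F = (1.2500, 16.278112, 9.2500).
Jacobian J = [[-2·x - 5·z, 0, -5·x], [-3·y + 1, -3·x + 2·exp(y), -8·z], [2·x - 2·y, -2·x, 0]].
At the point, J = [[-2.0000, 0.0000, 7.5000], [-5.0000, 19.278112, -8.0000], [-7.0000, 3.0000, 0.0000]] (det J = 851.600890).
Solving J·Δ = −F gives Δ = (1.1052, -0.5046, 0.1280).
Then the next iterate is (x, y, z)₁ = (-0.3948, 1.4954, 1.1280).

(-0.3948, 1.4954, 1.1280)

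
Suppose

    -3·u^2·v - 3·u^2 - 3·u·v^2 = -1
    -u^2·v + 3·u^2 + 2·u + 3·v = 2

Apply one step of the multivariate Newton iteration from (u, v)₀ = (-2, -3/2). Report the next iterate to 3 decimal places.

(-1.562, -1.003)

At (-2, -3/2): F = (20.500, 7.500).
Jacobian J = [[-6·u·v - 6·u - 3·v^2, -3·u^2 - 6·u·v], [-2·u·v + 6·u + 2, -u^2 + 3]].
At the point, J = [[-12.750, -30.000], [-16.000, -1.000]] (det J = -467.250).
Solving J·Δ = −F gives Δ = (0.438, 0.497).
Then the next iterate is (u, v)₁ = (-1.562, -1.003).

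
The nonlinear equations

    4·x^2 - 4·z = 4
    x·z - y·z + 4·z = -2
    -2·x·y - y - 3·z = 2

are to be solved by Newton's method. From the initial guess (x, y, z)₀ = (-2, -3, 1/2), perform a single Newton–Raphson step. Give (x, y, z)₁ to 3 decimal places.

At (-2, -3, 1/2): F = (10.000, 4.500, -12.500).
Jacobian J = [[8·x, 0, -4], [z, -z, x - y + 4], [-2·y, -2·x - 1, -3]].
At the point, J = [[-16.000, 0.000, -4.000], [0.500, -0.500, 5.000], [6.000, 3.000, -3.000]] (det J = 198.000).
Solving J·Δ = −F gives Δ = (0.828, 1.697, -0.813).
Then the next iterate is (x, y, z)₁ = (-1.172, -1.303, -0.313).

(-1.172, -1.303, -0.313)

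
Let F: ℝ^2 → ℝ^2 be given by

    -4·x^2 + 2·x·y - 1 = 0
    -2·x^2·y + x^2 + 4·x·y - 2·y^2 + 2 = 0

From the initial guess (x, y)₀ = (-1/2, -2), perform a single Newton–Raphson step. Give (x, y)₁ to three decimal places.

(-0.558, -2.000)

At (-1/2, -2): F = (0.000, -0.750).
Jacobian J = [[-8·x + 2·y, 2·x], [-4·x·y + 2·x + 4·y, -2·x^2 + 4·x - 4·y]].
At the point, J = [[0.000, -1.000], [-13.000, 5.500]] (det J = -13.000).
Solving J·Δ = −F gives Δ = (-0.058, 0.000).
Then the next iterate is (x, y)₁ = (-0.558, -2.000).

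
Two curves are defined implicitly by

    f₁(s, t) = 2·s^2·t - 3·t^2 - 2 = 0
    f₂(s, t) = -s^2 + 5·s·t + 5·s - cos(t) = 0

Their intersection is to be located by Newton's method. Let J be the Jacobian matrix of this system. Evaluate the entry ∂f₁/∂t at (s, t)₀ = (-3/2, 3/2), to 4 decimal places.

-4.5000

∂f₁/∂t = 2·s^2 - 6·t.
At (-3/2, 3/2) this is -4.5000.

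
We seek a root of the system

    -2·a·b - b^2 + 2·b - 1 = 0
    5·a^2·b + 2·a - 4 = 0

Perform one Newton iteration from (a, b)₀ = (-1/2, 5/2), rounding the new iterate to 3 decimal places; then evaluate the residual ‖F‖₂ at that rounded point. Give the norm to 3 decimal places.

At (-1/2, 5/2): F = (0.250, -1.875).
Jacobian J = [[-2·b, -2·a - 2·b + 2], [10·a·b + 2, 5·a^2]].
At the point, J = [[-5.000, -2.000], [-10.500, 1.250]] (det J = -27.250).
Solving J·Δ = −F gives Δ = (-0.126, 0.440).
Then the next iterate is (a, b)₁ = (-0.626, 2.940).
Re-evaluating at (-0.626, 2.940): F = (-0.08272, 0.50858), so ‖F‖₂ = 0.515.

0.515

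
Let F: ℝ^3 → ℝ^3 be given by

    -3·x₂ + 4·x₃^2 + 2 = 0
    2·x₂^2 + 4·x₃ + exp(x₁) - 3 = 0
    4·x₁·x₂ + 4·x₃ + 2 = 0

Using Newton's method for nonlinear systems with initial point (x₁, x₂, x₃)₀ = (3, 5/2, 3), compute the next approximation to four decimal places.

At (3, 5/2, 3): F = (30.5000, 41.585537, 44.0000).
Jacobian J = [[0, -3, 8·x₃], [exp(x₁), 4·x₂, 4], [4·x₂, 4·x₁, 4]].
At the point, J = [[0.0000, -3.0000, 24.0000], [20.085537, 10.0000, 4.0000], [10.0000, 12.0000, 4.0000]] (det J = 3505.661077).
Solving J·Δ = −F gives Δ = (-0.3262, -2.8523, -1.6274).
Then the next iterate is (x₁, x₂, x₃)₁ = (2.6738, -0.3523, 1.3726).

(2.6738, -0.3523, 1.3726)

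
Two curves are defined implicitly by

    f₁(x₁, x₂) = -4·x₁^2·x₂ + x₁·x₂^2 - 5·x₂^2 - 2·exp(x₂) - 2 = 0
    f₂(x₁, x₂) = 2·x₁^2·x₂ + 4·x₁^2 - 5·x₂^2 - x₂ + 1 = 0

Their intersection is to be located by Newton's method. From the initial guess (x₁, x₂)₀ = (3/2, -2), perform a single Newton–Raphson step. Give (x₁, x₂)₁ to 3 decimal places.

(1.316, -1.277)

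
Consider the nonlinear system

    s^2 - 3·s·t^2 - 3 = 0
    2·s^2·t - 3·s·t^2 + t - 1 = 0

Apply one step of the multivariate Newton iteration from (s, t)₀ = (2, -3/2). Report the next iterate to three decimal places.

(1.368, -0.902)

At (2, -3/2): F = (-12.500, -28.000).
Jacobian J = [[2·s - 3·t^2, -6·s·t], [4·s·t - 3·t^2, 2·s^2 - 6·s·t + 1]].
At the point, J = [[-2.750, 18.000], [-18.750, 27.000]] (det J = 263.250).
Solving J·Δ = −F gives Δ = (-0.632, 0.598).
Then the next iterate is (s, t)₁ = (1.368, -0.902).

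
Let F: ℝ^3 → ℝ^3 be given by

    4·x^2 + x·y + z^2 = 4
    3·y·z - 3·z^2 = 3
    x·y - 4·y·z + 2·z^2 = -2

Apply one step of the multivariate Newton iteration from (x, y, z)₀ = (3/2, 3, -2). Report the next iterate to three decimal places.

(1.055, 1.485, -0.862)

At (3/2, 3, -2): F = (13.500, -33.000, 38.500).
Jacobian J = [[8·x + y, x, 2·z], [0, 3·z, 3·y - 6·z], [y, x - 4·z, -4·y + 4·z]].
At the point, J = [[15.000, 1.500, -4.000], [0.000, -6.000, 21.000], [3.000, 9.500, -20.000]] (det J = -1170.000).
Solving J·Δ = −F gives Δ = (-0.445, -1.515, 1.138).
Then the next iterate is (x, y, z)₁ = (1.055, 1.485, -0.862).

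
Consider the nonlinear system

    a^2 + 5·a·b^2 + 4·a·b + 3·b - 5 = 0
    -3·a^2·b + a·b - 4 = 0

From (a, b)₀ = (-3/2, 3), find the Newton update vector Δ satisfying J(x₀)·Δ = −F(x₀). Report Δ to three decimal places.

At (-3/2, 3): F = (-79.250, -28.750).
Jacobian J = [[2·a + 5·b^2 + 4·b, 10·a·b + 4·a + 3], [-6·a·b + b, -3·a^2 + a]].
At the point, J = [[54.000, -48.000], [30.000, -8.250]] (det J = 994.500).
Solving J·Δ = −F gives Δ = (0.730, -0.830).

(0.730, -0.830)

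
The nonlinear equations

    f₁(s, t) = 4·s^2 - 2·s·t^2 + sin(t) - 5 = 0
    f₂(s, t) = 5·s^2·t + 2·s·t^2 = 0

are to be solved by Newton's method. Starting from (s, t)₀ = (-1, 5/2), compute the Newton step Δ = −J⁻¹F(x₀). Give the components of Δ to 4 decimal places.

(0.2781, -0.6954)

At (-1, 5/2): F = (12.098472, 0.0000).
Jacobian J = [[8·s - 2·t^2, -4·s·t + cos(t)], [10·s·t + 2·t^2, 5·s^2 + 4·s·t]].
At the point, J = [[-20.5000, 9.198856], [-12.5000, -5.0000]] (det J = 217.485705).
Solving J·Δ = −F gives Δ = (0.2781, -0.6954).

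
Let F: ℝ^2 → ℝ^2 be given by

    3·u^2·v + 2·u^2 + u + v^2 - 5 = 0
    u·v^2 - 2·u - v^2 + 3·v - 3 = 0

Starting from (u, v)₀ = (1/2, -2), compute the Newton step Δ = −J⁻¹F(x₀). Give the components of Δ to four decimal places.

At (1/2, -2): F = (-1.5000, -12.0000).
Jacobian J = [[6·u·v + 4·u + 1, 3·u^2 + 2·v], [v^2 - 2, 2·u·v - 2·v + 3]].
At the point, J = [[-3.0000, -3.2500], [2.0000, 5.0000]] (det J = -8.5000).
Solving J·Δ = −F gives Δ = (-5.4706, 4.5882).

(-5.4706, 4.5882)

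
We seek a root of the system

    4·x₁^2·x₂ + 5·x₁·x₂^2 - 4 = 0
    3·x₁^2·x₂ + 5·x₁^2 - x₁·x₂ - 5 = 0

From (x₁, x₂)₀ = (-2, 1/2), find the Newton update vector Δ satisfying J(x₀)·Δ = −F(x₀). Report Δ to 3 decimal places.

(1.721, 1.686)

At (-2, 1/2): F = (1.500, 22.000).
Jacobian J = [[8·x₁·x₂ + 5·x₂^2, 4·x₁^2 + 10·x₁·x₂], [6·x₁·x₂ + 10·x₁ - x₂, 3·x₁^2 - x₁]].
At the point, J = [[-6.750, 6.000], [-26.500, 14.000]] (det J = 64.500).
Solving J·Δ = −F gives Δ = (1.721, 1.686).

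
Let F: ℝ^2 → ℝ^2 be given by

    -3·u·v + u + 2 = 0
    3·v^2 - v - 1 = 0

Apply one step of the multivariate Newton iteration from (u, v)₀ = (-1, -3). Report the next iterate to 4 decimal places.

At (-1, -3): F = (-8.0000, 29.0000).
Jacobian J = [[-3·v + 1, -3·u], [0, 6·v - 1]].
At the point, J = [[10.0000, 3.0000], [0.0000, -19.0000]] (det J = -190.0000).
Solving J·Δ = −F gives Δ = (0.3421, 1.5263).
Then the next iterate is (u, v)₁ = (-0.6579, -1.4737).

(-0.6579, -1.4737)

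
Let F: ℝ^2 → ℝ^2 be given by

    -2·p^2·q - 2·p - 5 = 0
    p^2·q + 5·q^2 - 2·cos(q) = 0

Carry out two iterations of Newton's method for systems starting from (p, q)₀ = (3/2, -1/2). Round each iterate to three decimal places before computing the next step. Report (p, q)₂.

At (3/2, -1/2): F = (-5.750, -1.63017).
Jacobian J = [[-4·p·q - 2, -2·p^2], [2·p·q, p^2 + 10·q + 2·sin(q)]].
At the point, J = [[1.000, -4.500], [-1.500, -3.70885]] (det J = -10.45885).
Solving J·Δ = −F gives Δ = (1.338, -0.981).
Then the next iterate is (p, q)₁ = (2.838, -1.481).
Round to (2.838, -1.481) and repeat: F = (13.18067, -1.14088), J = [[14.81231, -16.10849], [-8.40616, -8.74770]].
Δ = (-0.504, 0.354), so (p, q)₂ = (2.334, -1.127).

(2.334, -1.127)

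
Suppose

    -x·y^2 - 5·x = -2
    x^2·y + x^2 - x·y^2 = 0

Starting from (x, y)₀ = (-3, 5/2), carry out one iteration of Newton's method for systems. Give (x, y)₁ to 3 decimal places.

At (-3, 5/2): F = (35.750, 50.250).
Jacobian J = [[-y^2 - 5, -2·x·y], [2·x·y + 2·x - y^2, x^2 - 2·x·y]].
At the point, J = [[-11.250, 15.000], [-27.250, 24.000]] (det J = 138.750).
Solving J·Δ = −F gives Δ = (-0.751, -2.947).
Then the next iterate is (x, y)₁ = (-3.751, -0.447).

(-3.751, -0.447)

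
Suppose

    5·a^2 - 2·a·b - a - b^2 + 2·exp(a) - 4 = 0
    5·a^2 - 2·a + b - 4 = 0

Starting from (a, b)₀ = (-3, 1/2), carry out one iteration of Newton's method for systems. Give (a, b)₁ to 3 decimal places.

(-1.512, 0.626)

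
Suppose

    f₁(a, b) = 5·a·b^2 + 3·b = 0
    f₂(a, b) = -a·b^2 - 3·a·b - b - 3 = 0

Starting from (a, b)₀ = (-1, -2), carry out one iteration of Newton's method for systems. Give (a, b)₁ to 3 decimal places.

(0.407, -2.093)

At (-1, -2): F = (-26.000, -3.000).
Jacobian J = [[5·b^2, 10·a·b + 3], [-b^2 - 3·b, -2·a·b - 3·a - 1]].
At the point, J = [[20.000, 23.000], [2.000, -2.000]] (det J = -86.000).
Solving J·Δ = −F gives Δ = (1.407, -0.093).
Then the next iterate is (a, b)₁ = (0.407, -2.093).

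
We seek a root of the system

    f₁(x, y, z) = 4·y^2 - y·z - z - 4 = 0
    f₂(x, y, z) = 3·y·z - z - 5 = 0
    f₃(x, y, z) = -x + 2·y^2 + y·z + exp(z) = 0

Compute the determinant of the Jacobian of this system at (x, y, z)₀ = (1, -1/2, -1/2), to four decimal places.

J = [[0, 8·y - z, -y - 1], [0, 3·z, 3·y - 1], [-1, 4·y + z, y + exp(z)]].
At the point, J = [[0.0000, -3.5000, -0.5000], [0.0000, -1.5000, -2.5000], [-1.0000, -2.5000, 0.106531]].
det J = -8.0000.

-8.0000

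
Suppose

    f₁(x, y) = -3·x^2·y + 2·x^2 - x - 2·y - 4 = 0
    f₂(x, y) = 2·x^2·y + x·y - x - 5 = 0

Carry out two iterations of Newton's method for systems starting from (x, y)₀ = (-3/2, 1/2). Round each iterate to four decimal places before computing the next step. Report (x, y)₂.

At (-3/2, 1/2): F = (-2.3750, -2.0000).
Jacobian J = [[-6·x·y + 4·x - 1, -3·x^2 - 2], [4·x·y + y - 1, 2·x^2 + x]].
At the point, J = [[-2.5000, -8.7500], [-3.5000, 3.0000]] (det J = -38.1250).
Solving J·Δ = −F gives Δ = (-0.6459, -0.0869).
Then the next iterate is (x, y)₁ = (-2.1459, 0.4131).
Round to (-2.1459, 0.4131) and repeat: F = (0.822637, 0.063986), J = [[-4.264772, -15.814660], [-4.132785, 7.063874]].
Δ = (0.0715, 0.0327), so (x, y)₂ = (-2.0744, 0.4458).

(-2.0744, 0.4458)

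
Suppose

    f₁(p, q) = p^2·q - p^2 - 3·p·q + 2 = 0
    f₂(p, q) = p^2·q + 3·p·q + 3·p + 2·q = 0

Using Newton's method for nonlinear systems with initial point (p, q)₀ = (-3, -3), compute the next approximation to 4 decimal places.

At (-3, -3): F = (-61.0000, -15.0000).
Jacobian J = [[2·p·q - 2·p - 3·q, p^2 - 3·p], [2·p·q + 3·q + 3, p^2 + 3·p + 2]].
At the point, J = [[33.0000, 18.0000], [12.0000, 2.0000]] (det J = -150.0000).
Solving J·Δ = −F gives Δ = (0.9867, 1.5800).
Then the next iterate is (p, q)₁ = (-2.0133, -1.4200).

(-2.0133, -1.4200)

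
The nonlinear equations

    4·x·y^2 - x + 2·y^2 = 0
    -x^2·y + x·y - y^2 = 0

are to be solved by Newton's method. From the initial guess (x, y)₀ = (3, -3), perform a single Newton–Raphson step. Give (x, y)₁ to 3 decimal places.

At (3, -3): F = (123.000, 9.000).
Jacobian J = [[4·y^2 - 1, 8·x·y + 4·y], [-2·x·y + y, -x^2 + x - 2·y]].
At the point, J = [[35.000, -84.000], [15.000, 0.000]] (det J = 1260.000).
Solving J·Δ = −F gives Δ = (-0.600, 1.214).
Then the next iterate is (x, y)₁ = (2.400, -1.786).

(2.400, -1.786)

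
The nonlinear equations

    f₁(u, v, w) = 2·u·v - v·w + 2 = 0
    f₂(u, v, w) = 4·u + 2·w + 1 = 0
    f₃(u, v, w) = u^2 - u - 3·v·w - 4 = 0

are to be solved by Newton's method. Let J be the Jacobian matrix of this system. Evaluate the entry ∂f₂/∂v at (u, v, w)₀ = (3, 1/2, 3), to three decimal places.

0.000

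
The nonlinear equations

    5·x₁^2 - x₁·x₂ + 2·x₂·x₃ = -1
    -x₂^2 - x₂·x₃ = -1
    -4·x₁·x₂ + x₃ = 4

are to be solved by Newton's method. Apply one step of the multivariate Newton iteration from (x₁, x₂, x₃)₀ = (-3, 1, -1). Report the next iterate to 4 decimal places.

(-1.4145, 0.8493, 0.1507)

At (-3, 1, -1): F = (47.0000, 1.0000, 7.0000).
Jacobian J = [[10·x₁ - x₂, -x₁ + 2·x₃, 2·x₂], [0, -2·x₂ - x₃, -x₂], [-4·x₂, -4·x₁, 1]].
At the point, J = [[-31.0000, 1.0000, 2.0000], [0.0000, -1.0000, -1.0000], [-4.0000, 12.0000, 1.0000]] (det J = -345.0000).
Solving J·Δ = −F gives Δ = (1.5855, -0.1507, 1.1507).
Then the next iterate is (x₁, x₂, x₃)₁ = (-1.4145, 0.8493, 0.1507).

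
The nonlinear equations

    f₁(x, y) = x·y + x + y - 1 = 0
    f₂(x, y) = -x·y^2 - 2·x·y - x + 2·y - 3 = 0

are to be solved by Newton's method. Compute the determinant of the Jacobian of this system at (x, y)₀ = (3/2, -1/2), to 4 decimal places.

J = [[y + 1, x + 1], [-y^2 - 2·y - 1, -2·x·y - 2·x + 2]].
At the point, J = [[0.5000, 2.5000], [-0.2500, 0.5000]].
det J = 0.8750.

0.8750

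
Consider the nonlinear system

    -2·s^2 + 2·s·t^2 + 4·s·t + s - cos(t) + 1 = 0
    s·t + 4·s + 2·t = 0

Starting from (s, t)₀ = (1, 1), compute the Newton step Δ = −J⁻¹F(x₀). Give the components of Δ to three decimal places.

(-1.293, -0.179)

At (1, 1): F = (5.45970, 7.000).
Jacobian J = [[-4·s + 2·t^2 + 4·t + 1, 4·s·t + 4·s + sin(t)], [t + 4, s + 2]].
At the point, J = [[3.000, 8.84147], [5.000, 3.000]] (det J = -35.20735).
Solving J·Δ = −F gives Δ = (-1.293, -0.179).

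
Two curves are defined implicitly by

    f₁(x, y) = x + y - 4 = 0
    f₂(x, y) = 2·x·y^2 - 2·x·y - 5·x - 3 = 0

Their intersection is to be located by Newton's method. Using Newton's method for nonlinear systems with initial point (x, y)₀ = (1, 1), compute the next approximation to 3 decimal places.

At (1, 1): F = (-2.000, -8.000).
Jacobian J = [[1, 1], [2·y^2 - 2·y - 5, 4·x·y - 2·x]].
At the point, J = [[1.000, 1.000], [-5.000, 2.000]] (det J = 7.000).
Solving J·Δ = −F gives Δ = (-0.571, 2.571).
Then the next iterate is (x, y)₁ = (0.429, 3.571).

(0.429, 3.571)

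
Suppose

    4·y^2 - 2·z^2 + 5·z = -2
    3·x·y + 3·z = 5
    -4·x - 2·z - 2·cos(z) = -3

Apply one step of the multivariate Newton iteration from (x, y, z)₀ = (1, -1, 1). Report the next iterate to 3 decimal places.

(0.011, 0.075, 0.603)

At (1, -1, 1): F = (9.000, -5.000, -4.08060).
Jacobian J = [[0, 8·y, -4·z + 5], [3·y, 3·x, 3], [-4, 0, 2·sin(z) - 2]].
At the point, J = [[0.000, -8.000, 1.000], [-3.000, 3.000, 3.000], [-4.000, 0.000, -0.31706]] (det J = 115.60939).
Solving J·Δ = −F gives Δ = (-0.989, 1.075, -0.397).
Then the next iterate is (x, y, z)₁ = (0.011, 0.075, 0.603).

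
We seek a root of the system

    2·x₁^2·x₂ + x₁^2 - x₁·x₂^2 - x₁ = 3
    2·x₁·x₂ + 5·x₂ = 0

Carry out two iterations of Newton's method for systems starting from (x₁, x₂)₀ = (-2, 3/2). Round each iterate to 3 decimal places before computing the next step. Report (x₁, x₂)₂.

(-1.576, -0.069)

At (-2, 3/2): F = (19.500, 1.500).
Jacobian J = [[4·x₁·x₂ + 2·x₁ - x₂^2 - 1, 2·x₁^2 - 2·x₁·x₂], [2·x₂, 2·x₁ + 5]].
At the point, J = [[-19.250, 14.000], [3.000, 1.000]] (det J = -61.250).
Solving J·Δ = −F gives Δ = (-0.024, -1.427).
Then the next iterate is (x₁, x₂)₁ = (-2.024, 0.073).
Round to (-2.024, 0.073) and repeat: F = (3.72946, 0.06950), J = [[-5.64434, 8.48866], [0.146, 0.952]].
Δ = (0.448, -0.142), so (x₁, x₂)₂ = (-1.576, -0.069).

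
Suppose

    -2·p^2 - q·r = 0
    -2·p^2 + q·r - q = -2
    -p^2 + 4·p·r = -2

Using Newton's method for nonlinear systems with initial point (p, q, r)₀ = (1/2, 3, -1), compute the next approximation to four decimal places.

At (1/2, 3, -1): F = (2.5000, -4.5000, -0.2500).
Jacobian J = [[-4·p, -r, -q], [-4·p, r - 1, q], [-2·p + 4·r, 0, 4·p]].
At the point, J = [[-2.0000, 1.0000, -3.0000], [-2.0000, -2.0000, 3.0000], [-5.0000, 0.0000, 2.0000]] (det J = 27.0000).
Solving J·Δ = −F gives Δ = (0.0093, -2.0370, 0.1481).
Then the next iterate is (p, q, r)₁ = (0.5093, 0.9630, -0.8519).

(0.5093, 0.9630, -0.8519)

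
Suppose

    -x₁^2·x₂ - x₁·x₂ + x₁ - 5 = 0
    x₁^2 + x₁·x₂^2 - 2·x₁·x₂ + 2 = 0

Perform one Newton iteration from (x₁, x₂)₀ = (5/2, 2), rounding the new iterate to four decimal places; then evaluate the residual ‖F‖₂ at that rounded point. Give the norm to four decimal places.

5.4586

At (5/2, 2): F = (-20.0000, 8.2500).
Jacobian J = [[-2·x₁·x₂ - x₂ + 1, -x₁^2 - x₁], [2·x₁ + x₂^2 - 2·x₂, 2·x₁·x₂ - 2·x₁]].
At the point, J = [[-11.0000, -8.7500], [5.0000, 5.0000]] (det J = -11.2500).
Solving J·Δ = −F gives Δ = (-2.4722, 0.8222).
Then the next iterate is (x₁, x₂)₁ = (0.0278, 2.8222).
Re-evaluating at (0.0278, 2.8222): F = (-5.052838, 2.065280), so ‖F‖₂ = 5.4586.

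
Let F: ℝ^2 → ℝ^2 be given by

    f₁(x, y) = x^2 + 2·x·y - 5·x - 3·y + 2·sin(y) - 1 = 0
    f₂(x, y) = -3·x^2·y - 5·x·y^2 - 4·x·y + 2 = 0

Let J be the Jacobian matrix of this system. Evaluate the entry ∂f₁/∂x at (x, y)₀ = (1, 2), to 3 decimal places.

1.000

∂f₁/∂x = 2·x + 2·y - 5.
At (1, 2) this is 1.000.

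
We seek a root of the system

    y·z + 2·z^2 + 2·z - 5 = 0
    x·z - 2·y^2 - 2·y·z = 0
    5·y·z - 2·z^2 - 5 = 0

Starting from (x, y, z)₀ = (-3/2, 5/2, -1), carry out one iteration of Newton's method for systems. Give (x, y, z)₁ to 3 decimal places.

(66.000, -5.643, -2.286)

At (-3/2, 5/2, -1): F = (-7.500, -6.000, -19.500).
Jacobian J = [[0, z, y + 4·z + 2], [z, -4·y - 2·z, x - 2·y], [0, 5·z, 5·y - 4·z]].
At the point, J = [[0.000, -1.000, 0.500], [-1.000, -8.000, -6.500], [0.000, -5.000, 16.500]] (det J = -14.000).
Solving J·Δ = −F gives Δ = (67.500, -8.143, -1.286).
Then the next iterate is (x, y, z)₁ = (66.000, -5.643, -2.286).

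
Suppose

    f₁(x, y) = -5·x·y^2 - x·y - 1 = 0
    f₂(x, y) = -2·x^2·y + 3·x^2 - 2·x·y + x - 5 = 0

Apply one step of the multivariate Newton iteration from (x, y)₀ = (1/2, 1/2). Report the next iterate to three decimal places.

(1.739, -0.848)

At (1/2, 1/2): F = (-1.875, -4.500).
Jacobian J = [[-5·y^2 - y, -10·x·y - x], [-4·x·y + 6·x - 2·y + 1, -2·x^2 - 2·x]].
At the point, J = [[-1.750, -3.000], [2.000, -1.500]] (det J = 8.625).
Solving J·Δ = −F gives Δ = (1.239, -1.348).
Then the next iterate is (x, y)₁ = (1.739, -0.848).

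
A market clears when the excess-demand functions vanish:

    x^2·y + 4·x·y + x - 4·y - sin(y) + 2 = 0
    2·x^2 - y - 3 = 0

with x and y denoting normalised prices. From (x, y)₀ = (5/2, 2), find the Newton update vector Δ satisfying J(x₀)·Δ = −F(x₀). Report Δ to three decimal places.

At (5/2, 2): F = (28.09070, 7.500).
Jacobian J = [[2·x·y + 4·y + 1, x^2 + 4·x - cos(y) - 4], [4·x, -1]].
At the point, J = [[19.000, 12.66615], [10.000, -1.000]] (det J = -145.66147).
Solving J·Δ = −F gives Δ = (-0.845, -0.950).

(-0.845, -0.950)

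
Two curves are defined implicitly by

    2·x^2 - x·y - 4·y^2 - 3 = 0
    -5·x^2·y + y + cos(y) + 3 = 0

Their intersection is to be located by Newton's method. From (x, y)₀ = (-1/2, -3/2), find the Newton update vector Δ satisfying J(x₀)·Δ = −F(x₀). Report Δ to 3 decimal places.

At (-1/2, -3/2): F = (-12.250, 3.44574).
Jacobian J = [[4·x - y, -x - 8·y], [-10·x·y, -5·x^2 - sin(y) + 1]].
At the point, J = [[-0.500, 12.500], [-7.500, 0.74749]] (det J = 93.37625).
Solving J·Δ = −F gives Δ = (0.559, 1.002).

(0.559, 1.002)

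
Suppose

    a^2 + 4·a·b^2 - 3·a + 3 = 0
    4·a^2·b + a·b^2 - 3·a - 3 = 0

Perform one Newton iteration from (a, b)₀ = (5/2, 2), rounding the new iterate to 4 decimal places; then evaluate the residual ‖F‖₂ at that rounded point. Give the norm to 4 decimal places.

At (5/2, 2): F = (41.7500, 49.5000).
Jacobian J = [[2·a + 4·b^2 - 3, 8·a·b], [8·a·b + b^2 - 3, 4·a^2 + 2·a·b]].
At the point, J = [[18.0000, 40.0000], [41.0000, 35.0000]] (det J = -1010.0000).
Solving J·Δ = −F gives Δ = (-0.5136, -0.8126).
Then the next iterate is (a, b)₁ = (1.9864, 1.1874).
Re-evaluating at (1.9864, 1.1874): F = (12.189235, 12.582363), so ‖F‖₂ = 17.5184.

17.5184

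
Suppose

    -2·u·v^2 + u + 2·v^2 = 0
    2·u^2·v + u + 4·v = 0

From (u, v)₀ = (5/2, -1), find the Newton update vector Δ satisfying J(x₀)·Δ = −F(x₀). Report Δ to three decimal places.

At (5/2, -1): F = (-0.500, -14.000).
Jacobian J = [[-2·v^2 + 1, -4·u·v + 4·v], [4·u·v + 1, 2·u^2 + 4]].
At the point, J = [[-1.000, 6.000], [-9.000, 16.500]] (det J = 37.500).
Solving J·Δ = −F gives Δ = (-2.020, -0.253).

(-2.020, -0.253)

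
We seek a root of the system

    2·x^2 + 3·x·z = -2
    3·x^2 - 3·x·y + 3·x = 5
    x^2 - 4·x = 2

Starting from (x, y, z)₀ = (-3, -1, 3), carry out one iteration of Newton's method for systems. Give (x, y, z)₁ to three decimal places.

At (-3, -1, 3): F = (-7.000, 4.000, 19.000).
Jacobian J = [[4·x + 3·z, 0, 3·x], [6·x - 3·y + 3, -3·x, 0], [2·x - 4, 0, 0]].
At the point, J = [[-3.000, 0.000, -9.000], [-12.000, 9.000, 0.000], [-10.000, 0.000, 0.000]] (det J = -810.000).
Solving J·Δ = −F gives Δ = (1.900, 2.089, -1.411).
Then the next iterate is (x, y, z)₁ = (-1.100, 1.089, 1.589).

(-1.100, 1.089, 1.589)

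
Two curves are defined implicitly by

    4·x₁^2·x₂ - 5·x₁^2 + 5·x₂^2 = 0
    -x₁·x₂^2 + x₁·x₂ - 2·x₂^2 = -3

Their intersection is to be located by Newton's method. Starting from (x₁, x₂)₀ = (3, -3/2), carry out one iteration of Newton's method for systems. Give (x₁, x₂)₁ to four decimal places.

(1.8174, -1.0380)

At (3, -3/2): F = (-87.7500, -12.7500).
Jacobian J = [[8·x₁·x₂ - 10·x₁, 4·x₁^2 + 10·x₂], [-x₂^2 + x₂, -2·x₁·x₂ + x₁ - 4·x₂]].
At the point, J = [[-66.0000, 21.0000], [-3.7500, 18.0000]] (det J = -1109.2500).
Solving J·Δ = −F gives Δ = (-1.1826, 0.4620).
Then the next iterate is (x₁, x₂)₁ = (1.8174, -1.0380).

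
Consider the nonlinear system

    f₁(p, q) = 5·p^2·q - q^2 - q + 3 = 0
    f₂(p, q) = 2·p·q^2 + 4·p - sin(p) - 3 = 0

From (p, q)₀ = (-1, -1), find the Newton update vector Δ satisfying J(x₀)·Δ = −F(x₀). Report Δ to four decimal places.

(-5.6548, 9.7580)

At (-1, -1): F = (-2.0000, -8.158529).
Jacobian J = [[10·p·q, 5·p^2 - 2·q - 1], [2·q^2 - cos(p) + 4, 4·p·q]].
At the point, J = [[10.0000, 6.0000], [5.459698, 4.0000]] (det J = 7.241814).
Solving J·Δ = −F gives Δ = (-5.6548, 9.7580).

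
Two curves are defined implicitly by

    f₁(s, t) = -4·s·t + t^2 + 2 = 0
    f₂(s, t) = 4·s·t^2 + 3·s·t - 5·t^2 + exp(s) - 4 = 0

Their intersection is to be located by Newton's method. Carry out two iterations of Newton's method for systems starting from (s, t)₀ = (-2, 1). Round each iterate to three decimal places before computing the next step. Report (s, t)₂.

(0.779, 0.540)

At (-2, 1): F = (11.000, -22.86466).
Jacobian J = [[-4·t, -4·s + 2·t], [4·t^2 + 3·t + exp(s), 8·s·t + 3·s - 10·t]].
At the point, J = [[-4.000, 10.000], [7.13534, -32.000]] (det J = 56.64665).
Solving J·Δ = −F gives Δ = (2.178, -0.229).
Then the next iterate is (s, t)₁ = (0.178, 0.771).
Round to (0.178, 0.771) and repeat: F = (2.04549, -4.94242), J = [[-3.084, 0.830], [5.88559, -6.07810]].
Δ = (0.601, -0.231), so (s, t)₂ = (0.779, 0.540).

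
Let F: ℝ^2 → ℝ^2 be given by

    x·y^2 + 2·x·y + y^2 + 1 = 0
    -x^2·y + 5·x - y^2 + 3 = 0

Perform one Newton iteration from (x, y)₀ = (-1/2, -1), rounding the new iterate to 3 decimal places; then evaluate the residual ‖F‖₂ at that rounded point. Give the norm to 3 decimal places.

At (-1/2, -1): F = (2.500, -0.250).
Jacobian J = [[y^2 + 2·y, 2·x·y + 2·x + 2·y], [-2·x·y + 5, -x^2 - 2·y]].
At the point, J = [[-1.000, -2.000], [4.000, 1.750]] (det J = 6.250).
Solving J·Δ = −F gives Δ = (-0.620, 1.560).
Then the next iterate is (x, y)₁ = (-1.120, 0.560).
Re-evaluating at (-1.120, 0.560): F = (-0.29203, -3.61606), so ‖F‖₂ = 3.628.

3.628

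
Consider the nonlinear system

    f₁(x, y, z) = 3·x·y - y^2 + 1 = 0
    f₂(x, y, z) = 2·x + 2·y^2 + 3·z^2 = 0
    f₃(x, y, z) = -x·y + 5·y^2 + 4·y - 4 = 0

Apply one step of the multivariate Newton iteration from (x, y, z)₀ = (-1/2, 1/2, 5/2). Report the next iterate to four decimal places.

(-0.4038, 0.5577, 1.2628)

At (-1/2, 1/2, 5/2): F = (0.0000, 18.2500, -0.5000).
Jacobian J = [[3·y, 3·x - 2·y, 0], [2, 4·y, 6·z], [-y, -x + 10·y + 4, 0]].
At the point, J = [[1.5000, -2.5000, 0.0000], [2.0000, 2.0000, 15.0000], [-0.5000, 9.5000, 0.0000]] (det J = -195.0000).
Solving J·Δ = −F gives Δ = (0.0962, 0.0577, -1.2372).
Then the next iterate is (x, y, z)₁ = (-0.4038, 0.5577, 1.2628).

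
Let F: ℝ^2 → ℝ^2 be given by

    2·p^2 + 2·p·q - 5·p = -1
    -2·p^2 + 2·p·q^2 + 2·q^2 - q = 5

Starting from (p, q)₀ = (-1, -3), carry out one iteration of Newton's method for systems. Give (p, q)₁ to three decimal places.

(-0.627, 1.203)

At (-1, -3): F = (14.000, -4.000).
Jacobian J = [[4·p + 2·q - 5, 2·p], [-4·p + 2·q^2, 4·p·q + 4·q - 1]].
At the point, J = [[-15.000, -2.000], [22.000, -1.000]] (det J = 59.000).
Solving J·Δ = −F gives Δ = (0.373, 4.203).
Then the next iterate is (p, q)₁ = (-0.627, 1.203).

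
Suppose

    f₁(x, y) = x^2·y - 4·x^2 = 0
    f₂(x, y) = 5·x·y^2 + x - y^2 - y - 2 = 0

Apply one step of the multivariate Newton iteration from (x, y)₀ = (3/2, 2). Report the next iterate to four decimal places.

At (3/2, 2): F = (-4.5000, 23.5000).
Jacobian J = [[2·x·y - 8·x, x^2], [5·y^2 + 1, 10·x·y - 2·y - 1]].
At the point, J = [[-6.0000, 2.2500], [21.0000, 25.0000]] (det J = -197.2500).
Solving J·Δ = −F gives Δ = (-0.8384, -0.2357).
Then the next iterate is (x, y)₁ = (0.6616, 1.7643).

(0.6616, 1.7643)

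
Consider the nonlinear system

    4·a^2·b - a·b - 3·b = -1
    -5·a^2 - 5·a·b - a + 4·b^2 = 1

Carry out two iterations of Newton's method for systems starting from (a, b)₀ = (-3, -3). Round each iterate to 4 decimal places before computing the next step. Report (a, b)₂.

(-1.1916, -2.0939)

At (-3, -3): F = (-107.0000, -52.0000).
Jacobian J = [[8·a·b - b, 4·a^2 - a - 3], [-10·a - 5·b - 1, -5·a + 8·b]].
At the point, J = [[75.0000, 36.0000], [44.0000, -9.0000]] (det J = -2259.0000).
Solving J·Δ = −F gives Δ = (1.2550, 0.3577).
Then the next iterate is (a, b)₁ = (-1.7450, -2.6423).
Round to (-1.7450, -2.6423) and repeat: F = (-27.867392, -9.607195), J = [[39.528808, 10.9251], [29.6615, -12.4134]].
Δ = (0.5534, 0.5484), so (a, b)₂ = (-1.1916, -2.0939).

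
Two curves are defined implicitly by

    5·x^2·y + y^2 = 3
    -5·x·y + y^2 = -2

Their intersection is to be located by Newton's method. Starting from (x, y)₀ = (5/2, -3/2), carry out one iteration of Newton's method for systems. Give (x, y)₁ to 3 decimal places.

At (5/2, -3/2): F = (-47.625, 23.000).
Jacobian J = [[10·x·y, 5·x^2 + 2·y], [-5·y, -5·x + 2·y]].
At the point, J = [[-37.500, 28.250], [7.500, -15.500]] (det J = 369.375).
Solving J·Δ = −F gives Δ = (-0.239, 1.368).
Then the next iterate is (x, y)₁ = (2.261, -0.132).

(2.261, -0.132)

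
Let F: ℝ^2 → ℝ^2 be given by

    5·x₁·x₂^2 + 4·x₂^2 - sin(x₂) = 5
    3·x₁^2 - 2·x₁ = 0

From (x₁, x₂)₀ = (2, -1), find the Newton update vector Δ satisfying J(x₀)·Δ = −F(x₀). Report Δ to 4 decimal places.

At (2, -1): F = (9.841471, 8.0000).
Jacobian J = [[5·x₂^2, 10·x₁·x₂ + 8·x₂ - cos(x₂)], [6·x₁ - 2, 0]].
At the point, J = [[5.0000, -28.540302], [10.0000, 0.0000]] (det J = 285.403023).
Solving J·Δ = −F gives Δ = (-0.8000, 0.2047).

(-0.8000, 0.2047)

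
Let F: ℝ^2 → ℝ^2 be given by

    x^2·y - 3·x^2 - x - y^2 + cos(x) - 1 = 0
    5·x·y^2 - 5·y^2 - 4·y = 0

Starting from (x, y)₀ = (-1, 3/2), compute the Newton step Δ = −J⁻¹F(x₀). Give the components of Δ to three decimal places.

(0.703, -0.605)

At (-1, 3/2): F = (-3.20970, -28.500).
Jacobian J = [[2·x·y - 6·x - sin(x) - 1, x^2 - 2·y], [5·y^2, 10·x·y - 10·y - 4]].
At the point, J = [[2.84147, -2.000], [11.250, -34.000]] (det J = -74.11001).
Solving J·Δ = −F gives Δ = (0.703, -0.605).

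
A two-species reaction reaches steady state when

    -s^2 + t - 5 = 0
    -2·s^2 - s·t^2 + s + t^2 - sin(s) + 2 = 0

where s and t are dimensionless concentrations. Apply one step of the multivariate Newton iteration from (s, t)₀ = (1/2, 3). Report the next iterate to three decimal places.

At (1/2, 3): F = (-2.250, 6.02057).
Jacobian J = [[-2·s, 1], [-4·s - t^2 - cos(s) + 1, -2·s·t + 2·t]].
At the point, J = [[-1.000, 1.000], [-10.87758, 3.000]] (det J = 7.87758).
Solving J·Δ = −F gives Δ = (1.621, 3.871).
Then the next iterate is (s, t)₁ = (2.121, 6.871).

(2.121, 6.871)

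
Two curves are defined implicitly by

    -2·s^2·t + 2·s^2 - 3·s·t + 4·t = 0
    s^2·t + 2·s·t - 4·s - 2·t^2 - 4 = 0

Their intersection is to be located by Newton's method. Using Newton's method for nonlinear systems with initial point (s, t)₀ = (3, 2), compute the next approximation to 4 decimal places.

At (3, 2): F = (-28.0000, 6.0000).
Jacobian J = [[-4·s·t + 4·s - 3·t, -2·s^2 - 3·s + 4], [2·s·t + 2·t - 4, s^2 + 2·s - 4·t]].
At the point, J = [[-18.0000, -23.0000], [12.0000, 7.0000]] (det J = 150.0000).
Solving J·Δ = −F gives Δ = (0.3867, -1.5200).
Then the next iterate is (s, t)₁ = (3.3867, 0.4800).

(3.3867, 0.4800)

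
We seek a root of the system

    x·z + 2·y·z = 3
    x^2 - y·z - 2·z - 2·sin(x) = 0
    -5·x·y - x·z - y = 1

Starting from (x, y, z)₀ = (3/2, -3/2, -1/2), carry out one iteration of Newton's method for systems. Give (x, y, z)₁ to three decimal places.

(0.771, -0.360, -2.517)

At (3/2, -3/2, -1/2): F = (-2.250, 0.50501, 12.500).
Jacobian J = [[z, 2·z, x + 2·y], [2·x - 2·cos(x), -z, -y - 2], [-5·y - z, -5·x - 1, -x]].
At the point, J = [[-0.500, -1.000, -1.500], [2.85853, 0.500, -0.500], [8.000, -8.500, -1.500]] (det J = 44.65841).
Solving J·Δ = −F gives Δ = (-0.729, 1.140, -2.017).
Then the next iterate is (x, y, z)₁ = (0.771, -0.360, -2.517).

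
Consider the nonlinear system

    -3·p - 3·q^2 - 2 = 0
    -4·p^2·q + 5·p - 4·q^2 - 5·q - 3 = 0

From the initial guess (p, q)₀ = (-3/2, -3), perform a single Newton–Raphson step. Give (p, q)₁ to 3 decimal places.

(-1.189, -1.587)

At (-3/2, -3): F = (-24.500, -4.500).
Jacobian J = [[-3, -6·q], [-8·p·q + 5, -4·p^2 - 8·q - 5]].
At the point, J = [[-3.000, 18.000], [-31.000, 10.000]] (det J = 528.000).
Solving J·Δ = −F gives Δ = (0.311, 1.413).
Then the next iterate is (p, q)₁ = (-1.189, -1.587).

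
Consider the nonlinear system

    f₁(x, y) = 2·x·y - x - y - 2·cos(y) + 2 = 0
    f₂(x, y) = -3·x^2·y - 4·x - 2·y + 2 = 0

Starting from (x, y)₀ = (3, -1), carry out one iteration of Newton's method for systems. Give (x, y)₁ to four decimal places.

(-0.5086, -2.0386)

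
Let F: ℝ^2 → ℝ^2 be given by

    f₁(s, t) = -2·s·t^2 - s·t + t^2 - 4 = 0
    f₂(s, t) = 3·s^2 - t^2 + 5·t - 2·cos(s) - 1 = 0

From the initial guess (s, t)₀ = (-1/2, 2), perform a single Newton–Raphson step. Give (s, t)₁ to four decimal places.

(0.7243, 2.8522)

At (-1/2, 2): F = (5.0000, 3.994835).
Jacobian J = [[-2·t^2 - t, -4·s·t - s + 2·t], [6·s + 2·sin(s), -2·t + 5]].
At the point, J = [[-10.0000, 8.5000], [-3.958851, 1.0000]] (det J = 23.650234).
Solving J·Δ = −F gives Δ = (1.2243, 0.8522).
Then the next iterate is (s, t)₁ = (0.7243, 2.8522).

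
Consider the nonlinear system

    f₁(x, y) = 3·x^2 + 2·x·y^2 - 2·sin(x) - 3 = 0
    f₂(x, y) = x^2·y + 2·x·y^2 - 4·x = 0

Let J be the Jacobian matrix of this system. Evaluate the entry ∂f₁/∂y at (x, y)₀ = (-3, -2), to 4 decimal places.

∂f₁/∂y = 4·x·y.
At (-3, -2) this is 24.0000.

24.0000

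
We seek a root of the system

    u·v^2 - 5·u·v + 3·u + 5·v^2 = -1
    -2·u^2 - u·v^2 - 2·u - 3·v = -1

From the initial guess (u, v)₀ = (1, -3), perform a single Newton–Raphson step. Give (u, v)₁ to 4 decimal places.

(1.1798, -1.1011)

At (1, -3): F = (73.0000, -3.0000).
Jacobian J = [[v^2 - 5·v + 3, 2·u·v - 5·u + 10·v], [-4·u - v^2 - 2, -2·u·v - 3]].
At the point, J = [[27.0000, -41.0000], [-15.0000, 3.0000]] (det J = -534.0000).
Solving J·Δ = −F gives Δ = (0.1798, 1.8989).
Then the next iterate is (u, v)₁ = (1.1798, -1.1011).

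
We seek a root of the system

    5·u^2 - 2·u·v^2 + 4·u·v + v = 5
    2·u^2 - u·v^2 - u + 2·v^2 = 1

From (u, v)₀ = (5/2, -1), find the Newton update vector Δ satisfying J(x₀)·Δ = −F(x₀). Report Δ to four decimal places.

At (5/2, -1): F = (10.2500, 8.5000).
Jacobian J = [[10·u - 2·v^2 + 4·v, -4·u·v + 4·u + 1], [4·u - v^2 - 1, -2·u·v + 4·v]].
At the point, J = [[19.0000, 21.0000], [8.0000, 1.0000]] (det J = -149.0000).
Solving J·Δ = −F gives Δ = (-1.1292, 0.5336).

(-1.1292, 0.5336)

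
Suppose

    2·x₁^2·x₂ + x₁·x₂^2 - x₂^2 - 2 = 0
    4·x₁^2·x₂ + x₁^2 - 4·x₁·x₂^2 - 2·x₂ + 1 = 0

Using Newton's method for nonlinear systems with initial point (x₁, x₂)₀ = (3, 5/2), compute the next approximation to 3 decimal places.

At (3, 5/2): F = (55.500, 20.000).
Jacobian J = [[4·x₁·x₂ + x₂^2, 2·x₁^2 + 2·x₁·x₂ - 2·x₂], [8·x₁·x₂ + 2·x₁ - 4·x₂^2, 4·x₁^2 - 8·x₁·x₂ - 2]].
At the point, J = [[36.250, 28.000], [41.000, -26.000]] (det J = -2090.500).
Solving J·Δ = −F gives Δ = (-0.958, -0.742).
Then the next iterate is (x₁, x₂)₁ = (2.042, 1.758).

(2.042, 1.758)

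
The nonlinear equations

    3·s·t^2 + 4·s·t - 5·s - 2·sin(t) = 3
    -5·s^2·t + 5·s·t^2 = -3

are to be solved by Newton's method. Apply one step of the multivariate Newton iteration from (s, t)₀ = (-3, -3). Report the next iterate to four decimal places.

At (-3, -3): F = (-32.717760, 3.0000).
Jacobian J = [[3·t^2 + 4·t - 5, 6·s·t + 4·s - 2·cos(t)], [-10·s·t + 5·t^2, -5·s^2 + 10·s·t]].
At the point, J = [[10.0000, 43.979985], [-45.0000, 45.0000]] (det J = 2429.099325).
Solving J·Δ = −F gives Δ = (0.6604, 0.5938).
Then the next iterate is (s, t)₁ = (-2.3396, -2.4062).

(-2.3396, -2.4062)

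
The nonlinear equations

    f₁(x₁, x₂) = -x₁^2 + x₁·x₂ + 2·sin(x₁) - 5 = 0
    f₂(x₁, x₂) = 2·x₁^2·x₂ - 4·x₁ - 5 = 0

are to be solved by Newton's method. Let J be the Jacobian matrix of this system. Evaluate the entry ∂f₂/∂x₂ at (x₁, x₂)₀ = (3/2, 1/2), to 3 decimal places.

4.500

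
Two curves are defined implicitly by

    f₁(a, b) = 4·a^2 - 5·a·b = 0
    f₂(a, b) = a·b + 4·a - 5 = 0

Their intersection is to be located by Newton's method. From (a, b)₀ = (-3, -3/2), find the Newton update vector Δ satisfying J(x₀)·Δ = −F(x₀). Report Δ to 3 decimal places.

At (-3, -3/2): F = (13.500, -12.500).
Jacobian J = [[8·a - 5·b, -5·a], [b + 4, a]].
At the point, J = [[-16.500, 15.000], [2.500, -3.000]] (det J = 12.000).
Solving J·Δ = −F gives Δ = (-12.250, -14.375).

(-12.250, -14.375)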